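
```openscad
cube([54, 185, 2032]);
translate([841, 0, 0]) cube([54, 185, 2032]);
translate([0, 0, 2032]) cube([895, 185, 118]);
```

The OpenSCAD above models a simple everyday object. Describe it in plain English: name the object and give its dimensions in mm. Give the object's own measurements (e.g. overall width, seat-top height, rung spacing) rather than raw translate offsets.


A door frame. The clear opening is 787 mm wide and 2032 mm high. Two 54 mm wide jambs, 185 mm deep, stand either side of the opening from the floor to the top of the opening. A 118 mm thick head sits across the top of both jambs, spanning the full outside width of the frame.


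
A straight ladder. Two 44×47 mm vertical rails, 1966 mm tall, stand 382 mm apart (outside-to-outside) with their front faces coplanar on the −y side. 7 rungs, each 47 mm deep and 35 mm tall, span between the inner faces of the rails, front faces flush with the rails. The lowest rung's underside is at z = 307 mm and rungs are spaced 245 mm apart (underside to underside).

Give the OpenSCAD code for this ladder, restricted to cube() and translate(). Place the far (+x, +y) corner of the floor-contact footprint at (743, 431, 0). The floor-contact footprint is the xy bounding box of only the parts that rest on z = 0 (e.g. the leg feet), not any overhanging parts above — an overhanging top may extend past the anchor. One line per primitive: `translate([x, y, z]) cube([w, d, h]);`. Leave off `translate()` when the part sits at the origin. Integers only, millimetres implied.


// rung span = 382 - 2*44 = 294
// rung[k] z = 307 + k*245
translate([361, 384, 0]) cube([44, 47, 1966]);
translate([699, 384, 0]) cube([44, 47, 1966]);
translate([405, 384, 307]) cube([294, 47, 35]);
translate([405, 384, 552]) cube([294, 47, 35]);
translate([405, 384, 797]) cube([294, 47, 35]);
translate([405, 384, 1042]) cube([294, 47, 35]);
translate([405, 384, 1287]) cube([294, 47, 35]);
translate([405, 384, 1532]) cube([294, 47, 35]);
translate([405, 384, 1777]) cube([294, 47, 35]);


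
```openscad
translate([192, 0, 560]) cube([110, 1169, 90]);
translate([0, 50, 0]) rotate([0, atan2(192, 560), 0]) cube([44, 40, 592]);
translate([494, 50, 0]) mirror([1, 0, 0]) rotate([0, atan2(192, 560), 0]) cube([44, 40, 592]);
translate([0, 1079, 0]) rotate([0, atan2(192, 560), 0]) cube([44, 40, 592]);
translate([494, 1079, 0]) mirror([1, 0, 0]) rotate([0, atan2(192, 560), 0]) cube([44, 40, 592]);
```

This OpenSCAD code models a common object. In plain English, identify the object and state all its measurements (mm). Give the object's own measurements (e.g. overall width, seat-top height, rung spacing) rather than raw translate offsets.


A sawhorse. A 110×1169×90 mm beam (x, y, z) sits on two A-frame leg pairs. Each pair is two raked legs of 44×40 mm section (40 mm along y) splaying symmetrically in x. Each leg rises 560 mm vertically over 192 mm of horizontal reach and is 592 mm long along its own axis. Every leg's outer bottom edge rests on the floor and its outer top edge meets a bottom edge of the beam — the left legs (tilting toward +x) meet the beam's −x bottom edge, the right legs (their mirror images, tilting toward −x) meet its +x bottom edge — so the leg tops tuck under the beam, the beam's underside is 560 mm above the floor, and the feet are 494 mm apart outside-to-outside with the beam centred between them. The two leg pairs are set in 50 mm from either end of the beam.


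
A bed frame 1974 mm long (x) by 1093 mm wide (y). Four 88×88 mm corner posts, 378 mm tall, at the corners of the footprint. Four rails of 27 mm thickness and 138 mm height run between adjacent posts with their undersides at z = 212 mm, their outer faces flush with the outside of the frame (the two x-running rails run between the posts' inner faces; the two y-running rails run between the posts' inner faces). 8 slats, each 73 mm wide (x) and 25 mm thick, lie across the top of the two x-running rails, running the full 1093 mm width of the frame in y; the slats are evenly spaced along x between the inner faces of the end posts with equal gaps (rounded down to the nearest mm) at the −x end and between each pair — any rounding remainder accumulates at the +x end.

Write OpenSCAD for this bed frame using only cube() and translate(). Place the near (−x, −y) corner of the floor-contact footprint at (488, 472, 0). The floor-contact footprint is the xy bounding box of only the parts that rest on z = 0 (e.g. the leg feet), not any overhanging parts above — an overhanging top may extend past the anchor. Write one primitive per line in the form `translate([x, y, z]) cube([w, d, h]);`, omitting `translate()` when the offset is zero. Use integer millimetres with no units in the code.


// slat z = rail_z + rail_h = 212 + 138 = 350
// slat gap = ⌊(1798 − 8·73) / 9⌋ = 134
translate([488, 472, 0]) cube([88, 88, 378]);
translate([488, 1477, 0]) cube([88, 88, 378]);
translate([2374, 472, 0]) cube([88, 88, 378]);
translate([2374, 1477, 0]) cube([88, 88, 378]);
translate([576, 472, 212]) cube([1798, 27, 138]);
translate([576, 1538, 212]) cube([1798, 27, 138]);
translate([488, 560, 212]) cube([27, 917, 138]);
translate([2435, 560, 212]) cube([27, 917, 138]);
translate([710, 472, 350]) cube([73, 1093, 25]);
translate([917, 472, 350]) cube([73, 1093, 25]);
translate([1124, 472, 350]) cube([73, 1093, 25]);
translate([1331, 472, 350]) cube([73, 1093, 25]);
translate([1538, 472, 350]) cube([73, 1093, 25]);
translate([1745, 472, 350]) cube([73, 1093, 25]);
translate([1952, 472, 350]) cube([73, 1093, 25]);
translate([2159, 472, 350]) cube([73, 1093, 25]);


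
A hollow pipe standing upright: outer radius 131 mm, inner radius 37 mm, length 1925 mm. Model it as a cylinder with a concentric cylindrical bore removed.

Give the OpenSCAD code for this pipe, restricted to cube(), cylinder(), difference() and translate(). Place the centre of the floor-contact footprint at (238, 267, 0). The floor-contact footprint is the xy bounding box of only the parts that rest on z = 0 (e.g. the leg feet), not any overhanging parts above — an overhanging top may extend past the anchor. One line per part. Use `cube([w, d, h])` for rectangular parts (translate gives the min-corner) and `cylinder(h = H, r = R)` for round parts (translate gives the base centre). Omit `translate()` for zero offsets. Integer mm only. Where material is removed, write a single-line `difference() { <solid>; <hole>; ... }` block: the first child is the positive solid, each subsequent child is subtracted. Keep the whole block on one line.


difference() { translate([238, 267, 0]) cylinder(h = 1925, r = 131); translate([238, 267, 0]) cylinder(h = 1925, r = 37); }


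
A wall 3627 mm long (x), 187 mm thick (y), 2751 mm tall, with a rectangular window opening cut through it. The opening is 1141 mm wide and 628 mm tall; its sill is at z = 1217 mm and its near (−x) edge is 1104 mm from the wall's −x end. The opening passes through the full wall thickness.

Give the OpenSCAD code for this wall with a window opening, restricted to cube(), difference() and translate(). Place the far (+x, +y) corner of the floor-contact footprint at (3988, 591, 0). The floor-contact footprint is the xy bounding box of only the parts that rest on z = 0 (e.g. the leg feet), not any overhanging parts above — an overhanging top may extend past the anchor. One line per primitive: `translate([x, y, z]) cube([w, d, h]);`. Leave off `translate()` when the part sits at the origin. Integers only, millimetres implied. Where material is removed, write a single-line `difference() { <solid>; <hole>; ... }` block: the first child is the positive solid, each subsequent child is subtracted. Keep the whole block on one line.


difference() { translate([361, 404, 0]) cube([3627, 187, 2751]); translate([1465, 404, 1217]) cube([1141, 187, 628]); }


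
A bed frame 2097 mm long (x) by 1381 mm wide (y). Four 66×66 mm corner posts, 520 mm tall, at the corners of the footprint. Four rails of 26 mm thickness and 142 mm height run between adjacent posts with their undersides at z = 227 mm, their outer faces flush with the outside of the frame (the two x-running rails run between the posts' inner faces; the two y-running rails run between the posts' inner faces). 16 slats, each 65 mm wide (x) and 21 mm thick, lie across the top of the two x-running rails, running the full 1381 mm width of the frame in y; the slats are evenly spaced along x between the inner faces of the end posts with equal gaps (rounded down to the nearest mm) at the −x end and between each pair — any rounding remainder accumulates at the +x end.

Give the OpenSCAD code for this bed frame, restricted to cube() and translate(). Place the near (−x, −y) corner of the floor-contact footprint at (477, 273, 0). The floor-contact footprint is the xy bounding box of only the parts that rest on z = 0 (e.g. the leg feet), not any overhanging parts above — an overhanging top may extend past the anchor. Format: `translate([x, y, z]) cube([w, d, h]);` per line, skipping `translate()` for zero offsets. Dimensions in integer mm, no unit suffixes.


// slat z = rail_z + rail_h = 227 + 142 = 369
// slat gap = ⌊(1965 − 16·65) / 17⌋ = 54
translate([477, 273, 0]) cube([66, 66, 520]);
translate([477, 1588, 0]) cube([66, 66, 520]);
translate([2508, 273, 0]) cube([66, 66, 520]);
translate([2508, 1588, 0]) cube([66, 66, 520]);
translate([543, 273, 227]) cube([1965, 26, 142]);
translate([543, 1628, 227]) cube([1965, 26, 142]);
translate([477, 339, 227]) cube([26, 1249, 142]);
translate([2548, 339, 227]) cube([26, 1249, 142]);
translate([597, 273, 369]) cube([65, 1381, 21]);
translate([716, 273, 369]) cube([65, 1381, 21]);
translate([835, 273, 369]) cube([65, 1381, 21]);
translate([954, 273, 369]) cube([65, 1381, 21]);
translate([1073, 273, 369]) cube([65, 1381, 21]);
translate([1192, 273, 369]) cube([65, 1381, 21]);
translate([1311, 273, 369]) cube([65, 1381, 21]);
translate([1430, 273, 369]) cube([65, 1381, 21]);
translate([1549, 273, 369]) cube([65, 1381, 21]);
translate([1668, 273, 369]) cube([65, 1381, 21]);
translate([1787, 273, 369]) cube([65, 1381, 21]);
translate([1906, 273, 369]) cube([65, 1381, 21]);
translate([2025, 273, 369]) cube([65, 1381, 21]);
translate([2144, 273, 369]) cube([65, 1381, 21]);
translate([2263, 273, 369]) cube([65, 1381, 21]);
translate([2382, 273, 369]) cube([65, 1381, 21]);


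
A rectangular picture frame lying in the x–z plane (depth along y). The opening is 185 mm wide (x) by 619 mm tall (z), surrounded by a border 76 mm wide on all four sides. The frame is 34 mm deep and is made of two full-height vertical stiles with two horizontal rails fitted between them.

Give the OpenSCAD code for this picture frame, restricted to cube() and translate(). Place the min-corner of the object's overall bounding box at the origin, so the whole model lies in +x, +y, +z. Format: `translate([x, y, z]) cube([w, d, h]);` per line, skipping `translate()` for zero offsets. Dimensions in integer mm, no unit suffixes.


cube([76, 34, 771]);
translate([261, 0, 0]) cube([76, 34, 771]);
translate([76, 0, 0]) cube([185, 34, 76]);
translate([76, 0, 695]) cube([185, 34, 76]);


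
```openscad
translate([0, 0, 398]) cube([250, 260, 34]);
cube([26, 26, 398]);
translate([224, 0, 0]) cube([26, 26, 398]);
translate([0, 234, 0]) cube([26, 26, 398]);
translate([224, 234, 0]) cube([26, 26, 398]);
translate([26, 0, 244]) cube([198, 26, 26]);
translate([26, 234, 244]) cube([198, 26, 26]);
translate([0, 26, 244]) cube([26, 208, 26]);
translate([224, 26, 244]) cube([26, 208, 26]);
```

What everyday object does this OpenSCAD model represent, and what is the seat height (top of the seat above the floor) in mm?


A stool. The seat height is 432 mm.

A 250×260×34 slab at z = 398 on four corner posts — a stool. The seat top is 398 + 34 = 432 mm.


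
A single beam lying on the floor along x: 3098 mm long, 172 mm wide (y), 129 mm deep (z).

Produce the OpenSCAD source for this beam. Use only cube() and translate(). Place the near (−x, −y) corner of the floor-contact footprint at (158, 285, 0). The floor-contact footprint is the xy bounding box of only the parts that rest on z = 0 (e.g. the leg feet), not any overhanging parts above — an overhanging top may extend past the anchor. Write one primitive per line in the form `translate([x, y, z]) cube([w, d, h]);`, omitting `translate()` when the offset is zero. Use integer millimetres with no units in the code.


translate([158, 285, 0]) cube([3098, 172, 129]);


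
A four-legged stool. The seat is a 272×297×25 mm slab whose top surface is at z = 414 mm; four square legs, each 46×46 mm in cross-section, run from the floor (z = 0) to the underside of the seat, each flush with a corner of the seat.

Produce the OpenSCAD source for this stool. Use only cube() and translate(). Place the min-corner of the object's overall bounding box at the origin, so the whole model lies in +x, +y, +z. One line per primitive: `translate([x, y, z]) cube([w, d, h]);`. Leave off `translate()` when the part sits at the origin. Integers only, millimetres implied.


translate([0, 0, 389]) cube([272, 297, 25]);
cube([46, 46, 389]);
translate([226, 0, 0]) cube([46, 46, 389]);
translate([0, 251, 0]) cube([46, 46, 389]);
translate([226, 251, 0]) cube([46, 46, 389]);


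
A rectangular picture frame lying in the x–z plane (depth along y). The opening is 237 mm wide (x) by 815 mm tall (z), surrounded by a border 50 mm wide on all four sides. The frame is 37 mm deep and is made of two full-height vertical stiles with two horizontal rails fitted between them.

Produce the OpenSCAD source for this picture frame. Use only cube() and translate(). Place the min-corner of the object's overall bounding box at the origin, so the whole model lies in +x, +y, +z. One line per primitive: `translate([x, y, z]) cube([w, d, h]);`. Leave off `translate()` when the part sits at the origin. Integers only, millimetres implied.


cube([50, 37, 915]);
translate([287, 0, 0]) cube([50, 37, 915]);
translate([50, 0, 0]) cube([237, 37, 50]);
translate([50, 0, 865]) cube([237, 37, 50]);


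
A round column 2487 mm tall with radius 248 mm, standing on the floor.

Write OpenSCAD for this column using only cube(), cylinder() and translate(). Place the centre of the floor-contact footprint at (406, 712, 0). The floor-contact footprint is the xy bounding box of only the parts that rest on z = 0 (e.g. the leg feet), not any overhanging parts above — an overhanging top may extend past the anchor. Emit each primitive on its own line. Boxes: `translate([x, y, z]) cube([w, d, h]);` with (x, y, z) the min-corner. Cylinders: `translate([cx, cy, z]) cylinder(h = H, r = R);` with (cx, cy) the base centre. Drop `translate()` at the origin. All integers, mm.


translate([406, 712, 0]) cylinder(h = 2487, r = 248);


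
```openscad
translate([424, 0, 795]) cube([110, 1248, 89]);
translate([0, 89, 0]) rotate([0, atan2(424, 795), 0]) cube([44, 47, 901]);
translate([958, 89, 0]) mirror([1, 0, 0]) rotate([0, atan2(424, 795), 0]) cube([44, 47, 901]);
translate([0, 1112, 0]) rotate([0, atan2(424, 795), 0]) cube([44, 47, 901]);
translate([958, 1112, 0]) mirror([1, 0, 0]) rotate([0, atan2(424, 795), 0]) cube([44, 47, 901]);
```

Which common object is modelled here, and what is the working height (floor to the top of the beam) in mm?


A sawhorse. The overall height is 884 mm.

A beam across two mirrored pairs of raked legs — a sawhorse. The beam's underside is at z = 795 (matching the legs' vertical rise in atan2(424, 795)) and the beam is 89 mm tall, so its top is at 795 + 89 = 884 mm. The raked legs top out at the beam's underside, so that is the highest point.


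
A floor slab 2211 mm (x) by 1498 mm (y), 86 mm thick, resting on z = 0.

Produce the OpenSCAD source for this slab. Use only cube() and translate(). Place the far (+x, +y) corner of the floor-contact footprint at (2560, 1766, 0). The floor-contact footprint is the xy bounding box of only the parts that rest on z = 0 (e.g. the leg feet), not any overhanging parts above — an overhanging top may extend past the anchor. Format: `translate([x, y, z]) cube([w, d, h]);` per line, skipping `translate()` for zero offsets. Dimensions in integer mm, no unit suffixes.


translate([349, 268, 0]) cube([2211, 1498, 86]);


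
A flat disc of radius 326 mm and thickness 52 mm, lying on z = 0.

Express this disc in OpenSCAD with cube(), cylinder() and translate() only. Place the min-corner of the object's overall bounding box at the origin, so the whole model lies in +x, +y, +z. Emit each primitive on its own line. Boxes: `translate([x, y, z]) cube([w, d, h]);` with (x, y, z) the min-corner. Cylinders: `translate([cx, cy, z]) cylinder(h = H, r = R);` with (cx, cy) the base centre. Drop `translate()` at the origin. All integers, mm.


translate([326, 326, 0]) cylinder(h = 52, r = 326);


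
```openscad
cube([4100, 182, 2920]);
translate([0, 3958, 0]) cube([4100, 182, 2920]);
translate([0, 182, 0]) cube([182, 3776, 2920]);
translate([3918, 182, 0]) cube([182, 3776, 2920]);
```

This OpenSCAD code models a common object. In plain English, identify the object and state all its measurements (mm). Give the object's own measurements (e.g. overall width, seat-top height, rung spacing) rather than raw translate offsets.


The wall frame of a small rectangular building: four walls, each 2920 mm tall and 182 mm thick, enclosing a footprint 4100 mm (x) by 4140 mm (y) outside-to-outside, with no floor or roof. The front and back walls (the −y and +y sides) span the full width; the two side walls fit between them.


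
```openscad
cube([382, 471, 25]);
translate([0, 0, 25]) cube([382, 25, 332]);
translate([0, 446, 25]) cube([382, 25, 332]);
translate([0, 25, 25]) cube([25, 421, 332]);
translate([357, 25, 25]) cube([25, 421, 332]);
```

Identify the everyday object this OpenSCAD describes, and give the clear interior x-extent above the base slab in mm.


An open box. The internal width is 332 mm.

A 382×471 base slab with four walls standing on it — an open box. The base is 382 mm wide and the walls are 25 mm thick, so the internal width is 382 − 2 × 25 = 332 mm.


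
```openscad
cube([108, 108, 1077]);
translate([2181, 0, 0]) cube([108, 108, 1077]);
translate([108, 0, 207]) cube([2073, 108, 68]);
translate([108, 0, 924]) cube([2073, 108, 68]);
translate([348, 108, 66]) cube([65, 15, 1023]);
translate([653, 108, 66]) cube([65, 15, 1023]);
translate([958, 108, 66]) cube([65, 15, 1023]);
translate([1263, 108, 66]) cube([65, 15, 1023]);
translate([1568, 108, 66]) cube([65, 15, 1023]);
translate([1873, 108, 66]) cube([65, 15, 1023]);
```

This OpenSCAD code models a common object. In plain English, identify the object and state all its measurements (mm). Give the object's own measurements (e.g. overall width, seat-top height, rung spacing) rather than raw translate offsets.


A fence section. Two 108×108 mm posts, 1077 mm tall, stand on the floor with a clear span of 2073 mm between their inner faces. Two horizontal rails of 108×68 mm section span the gap between the posts with their undersides at z = 207 mm and z = 924 mm, flush with the posts' −y face. 6 pickets, each 65 mm wide, 15 mm thick and 1023 mm tall, are fixed to the +y face of the rails with their bottoms at z = 66 mm, spaced across the span with a 240 mm gap after the −x post and between neighbouring pickets, with 243 mm left before the +x post.


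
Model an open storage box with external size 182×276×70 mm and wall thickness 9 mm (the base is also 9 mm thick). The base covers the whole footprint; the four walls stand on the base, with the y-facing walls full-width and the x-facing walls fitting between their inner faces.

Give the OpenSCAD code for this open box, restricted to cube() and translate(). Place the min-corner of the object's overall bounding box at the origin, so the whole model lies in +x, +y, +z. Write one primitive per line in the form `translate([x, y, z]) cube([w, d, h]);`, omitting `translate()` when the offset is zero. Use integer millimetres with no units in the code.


cube([182, 276, 9]);
translate([0, 0, 9]) cube([182, 9, 61]);
translate([0, 267, 9]) cube([182, 9, 61]);
translate([0, 9, 9]) cube([9, 258, 61]);
translate([173, 9, 9]) cube([9, 258, 61]);


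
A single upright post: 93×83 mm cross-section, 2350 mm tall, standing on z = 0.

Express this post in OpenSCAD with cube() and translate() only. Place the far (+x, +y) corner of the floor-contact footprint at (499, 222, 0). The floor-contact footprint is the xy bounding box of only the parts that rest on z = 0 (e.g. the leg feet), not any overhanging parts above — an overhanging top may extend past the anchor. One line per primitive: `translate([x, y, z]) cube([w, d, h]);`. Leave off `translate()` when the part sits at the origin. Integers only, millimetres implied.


translate([406, 139, 0]) cube([93, 83, 2350]);


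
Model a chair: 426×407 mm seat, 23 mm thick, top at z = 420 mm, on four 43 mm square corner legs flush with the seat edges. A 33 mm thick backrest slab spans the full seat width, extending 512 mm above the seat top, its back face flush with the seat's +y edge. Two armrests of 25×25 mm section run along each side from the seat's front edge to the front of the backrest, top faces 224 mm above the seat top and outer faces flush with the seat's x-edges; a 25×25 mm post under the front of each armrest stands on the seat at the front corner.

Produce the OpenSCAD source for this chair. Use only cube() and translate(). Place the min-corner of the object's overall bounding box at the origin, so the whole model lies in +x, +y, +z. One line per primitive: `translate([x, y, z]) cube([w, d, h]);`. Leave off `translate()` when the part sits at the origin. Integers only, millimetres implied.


translate([0, 0, 397]) cube([426, 407, 23]);
cube([43, 43, 397]);
translate([383, 0, 0]) cube([43, 43, 397]);
translate([0, 364, 0]) cube([43, 43, 397]);
translate([383, 364, 0]) cube([43, 43, 397]);
translate([0, 374, 420]) cube([426, 33, 512]);
translate([0, 0, 619]) cube([25, 374, 25]);
translate([401, 0, 619]) cube([25, 374, 25]);
translate([0, 0, 420]) cube([25, 25, 199]);
translate([401, 0, 420]) cube([25, 25, 199]);


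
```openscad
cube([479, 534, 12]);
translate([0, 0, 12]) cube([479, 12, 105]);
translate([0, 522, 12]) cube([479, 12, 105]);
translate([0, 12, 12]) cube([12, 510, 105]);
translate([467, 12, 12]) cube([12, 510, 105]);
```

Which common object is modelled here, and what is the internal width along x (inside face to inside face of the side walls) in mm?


An open box. The internal width is 455 mm.

A 479×534 base slab with four walls standing on it — an open box. The base is 479 mm wide and the walls are 12 mm thick, so the internal width is 479 − 2 × 12 = 455 mm.


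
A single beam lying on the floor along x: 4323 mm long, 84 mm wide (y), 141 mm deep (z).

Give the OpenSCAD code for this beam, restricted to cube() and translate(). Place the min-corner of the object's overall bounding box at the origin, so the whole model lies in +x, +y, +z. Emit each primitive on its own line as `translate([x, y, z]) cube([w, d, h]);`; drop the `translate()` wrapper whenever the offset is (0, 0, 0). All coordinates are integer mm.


cube([4323, 84, 141]);


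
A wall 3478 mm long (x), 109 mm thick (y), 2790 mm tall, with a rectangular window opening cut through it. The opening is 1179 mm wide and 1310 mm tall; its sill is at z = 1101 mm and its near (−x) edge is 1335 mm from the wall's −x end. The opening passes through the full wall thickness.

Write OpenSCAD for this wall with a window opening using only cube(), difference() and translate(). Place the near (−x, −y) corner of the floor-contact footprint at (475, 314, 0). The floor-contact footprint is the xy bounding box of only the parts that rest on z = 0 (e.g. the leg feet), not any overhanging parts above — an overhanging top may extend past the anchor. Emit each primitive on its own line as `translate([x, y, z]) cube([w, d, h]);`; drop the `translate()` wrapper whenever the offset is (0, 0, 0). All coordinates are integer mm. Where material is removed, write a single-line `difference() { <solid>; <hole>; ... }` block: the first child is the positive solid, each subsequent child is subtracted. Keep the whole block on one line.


difference() { translate([475, 314, 0]) cube([3478, 109, 2790]); translate([1810, 314, 1101]) cube([1179, 109, 1310]); }


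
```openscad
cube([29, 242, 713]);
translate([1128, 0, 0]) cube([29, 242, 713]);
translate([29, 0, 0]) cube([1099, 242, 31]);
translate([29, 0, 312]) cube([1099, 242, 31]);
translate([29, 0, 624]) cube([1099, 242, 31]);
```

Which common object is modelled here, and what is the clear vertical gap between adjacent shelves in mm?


A bookshelf. The clear shelf gap is 281 mm.

Two tall side panels with 3 horizontal boards between them — a bookshelf. The first two shelf undersides are at z = 0 and z = 312; with shelf thickness 31, the clear gap is 312 − 0 − 31 = 281 mm.


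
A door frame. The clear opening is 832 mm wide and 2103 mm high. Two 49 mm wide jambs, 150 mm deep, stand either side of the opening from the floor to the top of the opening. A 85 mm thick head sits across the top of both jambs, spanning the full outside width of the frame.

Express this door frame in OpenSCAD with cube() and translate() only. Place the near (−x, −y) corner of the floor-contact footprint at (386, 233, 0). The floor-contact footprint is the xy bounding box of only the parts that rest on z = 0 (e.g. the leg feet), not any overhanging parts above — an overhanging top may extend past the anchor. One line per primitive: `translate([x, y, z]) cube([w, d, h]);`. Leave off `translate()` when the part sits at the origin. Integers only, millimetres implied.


translate([386, 233, 0]) cube([49, 150, 2103]);
translate([1267, 233, 0]) cube([49, 150, 2103]);
translate([386, 233, 2103]) cube([930, 150, 85]);


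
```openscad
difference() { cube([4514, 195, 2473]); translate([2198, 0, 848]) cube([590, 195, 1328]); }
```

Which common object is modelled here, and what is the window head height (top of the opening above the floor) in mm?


A wall with a window opening. The window head height is 2176 mm.

A wall with a rectangular opening subtracted — a window. Sill at z = 848, opening 1328 mm tall, so the head is at 848 + 1328 = 2176 mm.


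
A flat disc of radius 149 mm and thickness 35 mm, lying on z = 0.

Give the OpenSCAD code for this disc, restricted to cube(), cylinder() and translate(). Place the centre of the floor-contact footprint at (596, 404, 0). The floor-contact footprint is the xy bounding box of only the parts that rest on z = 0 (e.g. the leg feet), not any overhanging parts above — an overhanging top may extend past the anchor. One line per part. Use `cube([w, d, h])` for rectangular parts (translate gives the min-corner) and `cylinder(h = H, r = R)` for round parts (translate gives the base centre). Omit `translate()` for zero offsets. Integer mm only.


translate([596, 404, 0]) cylinder(h = 35, r = 149);


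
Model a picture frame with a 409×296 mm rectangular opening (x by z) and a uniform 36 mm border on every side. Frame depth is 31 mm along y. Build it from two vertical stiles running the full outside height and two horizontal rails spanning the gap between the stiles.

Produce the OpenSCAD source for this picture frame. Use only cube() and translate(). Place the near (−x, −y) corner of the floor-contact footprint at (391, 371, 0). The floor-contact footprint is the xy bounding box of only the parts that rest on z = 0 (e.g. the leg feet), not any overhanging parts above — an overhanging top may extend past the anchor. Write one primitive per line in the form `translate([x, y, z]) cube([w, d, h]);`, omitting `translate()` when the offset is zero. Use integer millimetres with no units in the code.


translate([391, 371, 0]) cube([36, 31, 368]);
translate([836, 371, 0]) cube([36, 31, 368]);
translate([427, 371, 0]) cube([409, 31, 36]);
translate([427, 371, 332]) cube([409, 31, 36]);


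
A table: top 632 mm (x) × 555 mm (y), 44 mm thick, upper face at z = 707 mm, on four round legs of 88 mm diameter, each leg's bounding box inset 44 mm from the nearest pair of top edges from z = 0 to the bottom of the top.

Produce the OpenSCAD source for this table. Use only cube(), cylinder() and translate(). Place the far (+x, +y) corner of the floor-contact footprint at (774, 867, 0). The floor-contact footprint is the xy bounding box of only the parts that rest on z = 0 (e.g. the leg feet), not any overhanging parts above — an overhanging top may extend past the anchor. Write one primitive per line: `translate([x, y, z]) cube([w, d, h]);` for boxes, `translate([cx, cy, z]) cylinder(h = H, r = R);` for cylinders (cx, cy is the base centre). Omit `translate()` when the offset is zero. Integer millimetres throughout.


translate([186, 356, 663]) cube([632, 555, 44]);
translate([274, 444, 0]) cylinder(h = 663, r = 44);
translate([730, 444, 0]) cylinder(h = 663, r = 44);
translate([274, 823, 0]) cylinder(h = 663, r = 44);
translate([730, 823, 0]) cylinder(h = 663, r = 44);


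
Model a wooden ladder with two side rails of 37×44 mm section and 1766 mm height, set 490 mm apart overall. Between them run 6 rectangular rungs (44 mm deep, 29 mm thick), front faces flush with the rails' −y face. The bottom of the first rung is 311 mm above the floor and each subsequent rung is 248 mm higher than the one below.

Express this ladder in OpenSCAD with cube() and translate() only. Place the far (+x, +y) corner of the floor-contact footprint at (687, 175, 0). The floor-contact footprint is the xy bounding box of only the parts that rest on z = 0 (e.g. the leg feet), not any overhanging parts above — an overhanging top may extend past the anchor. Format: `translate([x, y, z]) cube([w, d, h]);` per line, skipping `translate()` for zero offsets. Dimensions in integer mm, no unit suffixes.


translate([197, 131, 0]) cube([37, 44, 1766]);
translate([650, 131, 0]) cube([37, 44, 1766]);
translate([234, 131, 311]) cube([416, 44, 29]);
translate([234, 131, 559]) cube([416, 44, 29]);
translate([234, 131, 807]) cube([416, 44, 29]);
translate([234, 131, 1055]) cube([416, 44, 29]);
translate([234, 131, 1303]) cube([416, 44, 29]);
translate([234, 131, 1551]) cube([416, 44, 29]);


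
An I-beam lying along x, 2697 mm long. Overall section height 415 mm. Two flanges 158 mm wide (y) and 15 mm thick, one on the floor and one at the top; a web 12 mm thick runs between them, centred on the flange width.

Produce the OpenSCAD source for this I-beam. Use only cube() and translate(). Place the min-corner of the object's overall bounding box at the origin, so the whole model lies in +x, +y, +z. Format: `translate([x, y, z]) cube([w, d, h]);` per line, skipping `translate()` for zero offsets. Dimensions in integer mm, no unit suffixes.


cube([2697, 158, 15]);
translate([0, 73, 15]) cube([2697, 12, 385]);
translate([0, 0, 400]) cube([2697, 158, 15]);


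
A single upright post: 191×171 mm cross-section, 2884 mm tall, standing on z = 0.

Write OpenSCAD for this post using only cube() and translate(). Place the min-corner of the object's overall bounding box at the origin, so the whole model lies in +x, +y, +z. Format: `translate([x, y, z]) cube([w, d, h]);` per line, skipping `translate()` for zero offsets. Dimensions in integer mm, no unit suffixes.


cube([191, 171, 2884]);


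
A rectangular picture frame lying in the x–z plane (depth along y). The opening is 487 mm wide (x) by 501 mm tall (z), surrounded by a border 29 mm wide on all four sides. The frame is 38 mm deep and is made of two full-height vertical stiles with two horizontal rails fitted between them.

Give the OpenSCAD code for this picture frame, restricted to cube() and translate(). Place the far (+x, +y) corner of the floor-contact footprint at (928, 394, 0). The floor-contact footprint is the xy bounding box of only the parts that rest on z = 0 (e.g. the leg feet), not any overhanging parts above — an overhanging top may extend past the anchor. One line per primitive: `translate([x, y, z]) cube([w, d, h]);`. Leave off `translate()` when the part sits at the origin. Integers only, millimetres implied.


translate([383, 356, 0]) cube([29, 38, 559]);
translate([899, 356, 0]) cube([29, 38, 559]);
translate([412, 356, 0]) cube([487, 38, 29]);
translate([412, 356, 530]) cube([487, 38, 29]);


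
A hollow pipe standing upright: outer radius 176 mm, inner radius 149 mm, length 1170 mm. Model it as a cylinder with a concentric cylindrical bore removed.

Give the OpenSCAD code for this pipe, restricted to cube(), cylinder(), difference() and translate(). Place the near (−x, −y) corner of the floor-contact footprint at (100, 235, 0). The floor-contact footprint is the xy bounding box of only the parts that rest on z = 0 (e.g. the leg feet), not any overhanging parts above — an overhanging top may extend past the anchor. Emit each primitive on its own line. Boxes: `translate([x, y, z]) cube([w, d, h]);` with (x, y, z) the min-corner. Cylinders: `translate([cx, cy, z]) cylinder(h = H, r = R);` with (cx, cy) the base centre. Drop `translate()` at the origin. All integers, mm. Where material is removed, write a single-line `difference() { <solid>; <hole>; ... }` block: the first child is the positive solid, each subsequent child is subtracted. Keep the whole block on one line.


difference() { translate([276, 411, 0]) cylinder(h = 1170, r = 176); translate([276, 411, 0]) cylinder(h = 1170, r = 149); }


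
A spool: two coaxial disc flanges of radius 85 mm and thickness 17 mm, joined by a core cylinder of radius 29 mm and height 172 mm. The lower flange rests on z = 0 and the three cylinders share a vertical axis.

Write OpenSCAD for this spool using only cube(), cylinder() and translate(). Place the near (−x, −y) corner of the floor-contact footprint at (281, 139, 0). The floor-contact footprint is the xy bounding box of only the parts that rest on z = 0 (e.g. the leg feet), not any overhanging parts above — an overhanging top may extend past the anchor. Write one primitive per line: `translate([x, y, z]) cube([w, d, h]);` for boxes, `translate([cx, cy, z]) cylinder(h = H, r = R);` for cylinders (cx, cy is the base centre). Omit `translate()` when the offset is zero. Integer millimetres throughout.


translate([366, 224, 0]) cylinder(h = 17, r = 85);
translate([366, 224, 17]) cylinder(h = 172, r = 29);
translate([366, 224, 189]) cylinder(h = 17, r = 85);


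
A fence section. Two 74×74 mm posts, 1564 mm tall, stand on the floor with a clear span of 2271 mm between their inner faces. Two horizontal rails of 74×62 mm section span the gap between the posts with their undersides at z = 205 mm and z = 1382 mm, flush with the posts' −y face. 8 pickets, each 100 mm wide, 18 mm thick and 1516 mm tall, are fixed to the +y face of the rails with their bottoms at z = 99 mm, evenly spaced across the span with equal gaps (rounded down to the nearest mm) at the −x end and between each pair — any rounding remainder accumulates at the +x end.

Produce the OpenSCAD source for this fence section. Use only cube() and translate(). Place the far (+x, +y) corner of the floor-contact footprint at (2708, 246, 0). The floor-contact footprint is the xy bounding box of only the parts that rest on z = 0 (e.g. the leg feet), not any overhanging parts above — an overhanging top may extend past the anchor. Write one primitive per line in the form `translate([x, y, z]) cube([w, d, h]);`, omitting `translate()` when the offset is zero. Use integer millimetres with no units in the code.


translate([289, 172, 0]) cube([74, 74, 1564]);
translate([2634, 172, 0]) cube([74, 74, 1564]);
translate([363, 172, 205]) cube([2271, 74, 62]);
translate([363, 172, 1382]) cube([2271, 74, 62]);
translate([526, 246, 99]) cube([100, 18, 1516]);
translate([789, 246, 99]) cube([100, 18, 1516]);
translate([1052, 246, 99]) cube([100, 18, 1516]);
translate([1315, 246, 99]) cube([100, 18, 1516]);
translate([1578, 246, 99]) cube([100, 18, 1516]);
translate([1841, 246, 99]) cube([100, 18, 1516]);
translate([2104, 246, 99]) cube([100, 18, 1516]);
translate([2367, 246, 99]) cube([100, 18, 1516]);


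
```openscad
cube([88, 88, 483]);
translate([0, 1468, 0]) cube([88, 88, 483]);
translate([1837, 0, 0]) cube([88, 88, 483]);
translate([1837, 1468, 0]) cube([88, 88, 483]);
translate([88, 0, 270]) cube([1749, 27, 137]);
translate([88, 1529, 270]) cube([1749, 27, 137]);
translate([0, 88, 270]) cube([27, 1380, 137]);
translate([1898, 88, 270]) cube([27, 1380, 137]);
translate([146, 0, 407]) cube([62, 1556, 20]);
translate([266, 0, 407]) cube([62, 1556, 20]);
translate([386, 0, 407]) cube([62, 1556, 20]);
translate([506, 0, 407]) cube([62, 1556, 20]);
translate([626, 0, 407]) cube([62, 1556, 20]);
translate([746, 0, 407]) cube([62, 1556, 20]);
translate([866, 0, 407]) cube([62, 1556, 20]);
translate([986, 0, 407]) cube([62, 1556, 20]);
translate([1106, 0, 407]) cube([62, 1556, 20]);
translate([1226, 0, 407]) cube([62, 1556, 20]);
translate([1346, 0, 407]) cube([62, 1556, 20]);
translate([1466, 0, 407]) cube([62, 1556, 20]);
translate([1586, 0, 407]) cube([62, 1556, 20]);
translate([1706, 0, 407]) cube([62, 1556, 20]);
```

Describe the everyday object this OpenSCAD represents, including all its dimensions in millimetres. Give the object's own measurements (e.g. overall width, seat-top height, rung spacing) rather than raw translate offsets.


A bed frame 1925 mm long (x) by 1556 mm wide (y). Four 88×88 mm corner posts, 483 mm tall, at the corners of the footprint. Four rails of 27 mm thickness and 137 mm height run between adjacent posts with their undersides at z = 270 mm, their outer faces flush with the outside of the frame (the two x-running rails run between the posts' inner faces; the two y-running rails run between the posts' inner faces). 14 slats, each 62 mm wide (x) and 20 mm thick, lie across the top of the two x-running rails, running the full 1556 mm width of the frame in y; along x they sit between the end posts with a 58 mm gap after the −x posts and between neighbouring slats, leaving 69 mm before the +x posts.


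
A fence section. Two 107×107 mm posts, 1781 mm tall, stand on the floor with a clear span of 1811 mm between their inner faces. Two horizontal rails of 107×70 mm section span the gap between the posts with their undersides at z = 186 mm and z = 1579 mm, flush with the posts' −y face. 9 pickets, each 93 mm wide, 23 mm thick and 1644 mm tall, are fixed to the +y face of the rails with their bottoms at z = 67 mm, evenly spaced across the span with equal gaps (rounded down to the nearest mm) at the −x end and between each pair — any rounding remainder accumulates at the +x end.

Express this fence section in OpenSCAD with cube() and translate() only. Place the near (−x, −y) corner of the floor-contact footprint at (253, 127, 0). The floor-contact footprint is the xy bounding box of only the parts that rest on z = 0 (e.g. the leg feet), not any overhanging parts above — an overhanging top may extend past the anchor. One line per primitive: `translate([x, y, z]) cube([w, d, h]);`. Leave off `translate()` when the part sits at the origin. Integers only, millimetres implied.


translate([253, 127, 0]) cube([107, 107, 1781]);
translate([2171, 127, 0]) cube([107, 107, 1781]);
translate([360, 127, 186]) cube([1811, 107, 70]);
translate([360, 127, 1579]) cube([1811, 107, 70]);
translate([457, 234, 67]) cube([93, 23, 1644]);
translate([647, 234, 67]) cube([93, 23, 1644]);
translate([837, 234, 67]) cube([93, 23, 1644]);
translate([1027, 234, 67]) cube([93, 23, 1644]);
translate([1217, 234, 67]) cube([93, 23, 1644]);
translate([1407, 234, 67]) cube([93, 23, 1644]);
translate([1597, 234, 67]) cube([93, 23, 1644]);
translate([1787, 234, 67]) cube([93, 23, 1644]);
translate([1977, 234, 67]) cube([93, 23, 1644]);


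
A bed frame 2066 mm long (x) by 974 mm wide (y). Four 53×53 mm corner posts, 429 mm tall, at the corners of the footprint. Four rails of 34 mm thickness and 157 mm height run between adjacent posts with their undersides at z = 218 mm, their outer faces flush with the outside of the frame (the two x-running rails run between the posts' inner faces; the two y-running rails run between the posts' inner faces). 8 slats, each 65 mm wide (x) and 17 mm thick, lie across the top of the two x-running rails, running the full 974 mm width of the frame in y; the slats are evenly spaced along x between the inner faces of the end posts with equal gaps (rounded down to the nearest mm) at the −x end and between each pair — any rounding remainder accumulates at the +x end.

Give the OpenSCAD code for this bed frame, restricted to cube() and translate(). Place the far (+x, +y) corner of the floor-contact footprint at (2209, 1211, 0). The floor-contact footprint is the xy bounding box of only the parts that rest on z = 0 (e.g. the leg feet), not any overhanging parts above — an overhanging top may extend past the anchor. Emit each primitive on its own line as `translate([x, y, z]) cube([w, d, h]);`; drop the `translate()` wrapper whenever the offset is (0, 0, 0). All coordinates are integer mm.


translate([143, 237, 0]) cube([53, 53, 429]);
translate([143, 1158, 0]) cube([53, 53, 429]);
translate([2156, 237, 0]) cube([53, 53, 429]);
translate([2156, 1158, 0]) cube([53, 53, 429]);
translate([196, 237, 218]) cube([1960, 34, 157]);
translate([196, 1177, 218]) cube([1960, 34, 157]);
translate([143, 290, 218]) cube([34, 868, 157]);
translate([2175, 290, 218]) cube([34, 868, 157]);
translate([356, 237, 375]) cube([65, 974, 17]);
translate([581, 237, 375]) cube([65, 974, 17]);
translate([806, 237, 375]) cube([65, 974, 17]);
translate([1031, 237, 375]) cube([65, 974, 17]);
translate([1256, 237, 375]) cube([65, 974, 17]);
translate([1481, 237, 375]) cube([65, 974, 17]);
translate([1706, 237, 375]) cube([65, 974, 17]);
translate([1931, 237, 375]) cube([65, 974, 17]);
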